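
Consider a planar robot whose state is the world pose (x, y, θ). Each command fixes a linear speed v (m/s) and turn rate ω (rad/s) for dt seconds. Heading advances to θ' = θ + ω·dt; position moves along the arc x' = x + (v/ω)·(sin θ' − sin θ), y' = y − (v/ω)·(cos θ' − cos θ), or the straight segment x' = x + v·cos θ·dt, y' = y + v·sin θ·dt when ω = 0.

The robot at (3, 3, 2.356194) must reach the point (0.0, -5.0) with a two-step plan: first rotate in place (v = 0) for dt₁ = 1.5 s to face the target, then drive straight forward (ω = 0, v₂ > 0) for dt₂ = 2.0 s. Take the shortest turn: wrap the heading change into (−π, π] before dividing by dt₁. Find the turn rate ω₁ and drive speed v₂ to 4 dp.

ω₁ = 1.3316, v₂ = 4.2720

heading to target = atan2(-5−3, 0−3) = -1.9296
Δθ = wrap(-1.9296 − 2.3562) = 1.9974; ω₁ = Δθ/dt₁ = 1.3316
distance = √((0−3)² + (-5−3)²) = 8.5440; v₂ = distance/dt₂ = 4.2720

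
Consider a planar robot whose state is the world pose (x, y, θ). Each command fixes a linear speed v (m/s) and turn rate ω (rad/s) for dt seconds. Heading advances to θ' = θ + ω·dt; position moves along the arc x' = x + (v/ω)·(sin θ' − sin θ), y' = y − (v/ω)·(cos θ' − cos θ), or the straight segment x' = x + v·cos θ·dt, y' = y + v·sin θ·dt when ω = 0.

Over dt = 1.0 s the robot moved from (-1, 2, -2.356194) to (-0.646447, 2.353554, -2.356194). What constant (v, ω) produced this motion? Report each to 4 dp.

Δθ = -2.356194 − -2.356194 = 0.000000
ω = Δθ/dt = 0.000000/1.0 = 0.0000
ω = 0 → v = (Δx·cos θ + Δy·sin θ)/dt = -0.5000

v = -0.5000, ω = 0.0000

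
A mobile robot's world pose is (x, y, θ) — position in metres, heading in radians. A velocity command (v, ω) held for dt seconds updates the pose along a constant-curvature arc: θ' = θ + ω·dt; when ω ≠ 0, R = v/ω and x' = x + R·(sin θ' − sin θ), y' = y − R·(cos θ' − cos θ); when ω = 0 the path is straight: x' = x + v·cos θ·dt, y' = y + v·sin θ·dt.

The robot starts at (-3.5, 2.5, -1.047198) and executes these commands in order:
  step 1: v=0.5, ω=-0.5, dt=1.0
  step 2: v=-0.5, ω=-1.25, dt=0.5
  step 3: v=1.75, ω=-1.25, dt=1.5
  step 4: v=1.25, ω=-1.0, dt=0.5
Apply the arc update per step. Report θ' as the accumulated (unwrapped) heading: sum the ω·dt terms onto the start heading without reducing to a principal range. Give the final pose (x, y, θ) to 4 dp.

step 1: θ'=-1.5472 (R=-1.0000) → pose (-3.3663, 2.0236, -1.5472)
step 2: θ'=-2.1722 (R=0.4000) → pose (-3.2962, 2.2594, -2.1722)
step 3: θ'=-4.0472 (R=-1.4000) → pose (-5.5521, 2.1874, -4.0472)
step 4: θ'=-4.5472 (R=-1.2500) → pose (-5.8016, 2.7533, -4.5472)

(-5.8016, 2.7533, -4.5472)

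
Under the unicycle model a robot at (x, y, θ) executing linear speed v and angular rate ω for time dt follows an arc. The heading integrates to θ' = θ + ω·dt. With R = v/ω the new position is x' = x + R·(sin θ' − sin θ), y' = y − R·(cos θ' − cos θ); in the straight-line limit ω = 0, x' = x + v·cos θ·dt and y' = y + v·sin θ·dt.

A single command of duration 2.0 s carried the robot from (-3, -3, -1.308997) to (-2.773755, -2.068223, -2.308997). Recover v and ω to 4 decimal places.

Δθ = -2.308997 − -1.308997 = -1.000000
ω = Δθ/dt = -1.000000/2.0 = -0.5000
R = −Δy/(cos θ' − cos θ) = 1.0000
v = R·ω = 1.0000·-0.5000 = -0.5000

v = -0.5000, ω = -0.5000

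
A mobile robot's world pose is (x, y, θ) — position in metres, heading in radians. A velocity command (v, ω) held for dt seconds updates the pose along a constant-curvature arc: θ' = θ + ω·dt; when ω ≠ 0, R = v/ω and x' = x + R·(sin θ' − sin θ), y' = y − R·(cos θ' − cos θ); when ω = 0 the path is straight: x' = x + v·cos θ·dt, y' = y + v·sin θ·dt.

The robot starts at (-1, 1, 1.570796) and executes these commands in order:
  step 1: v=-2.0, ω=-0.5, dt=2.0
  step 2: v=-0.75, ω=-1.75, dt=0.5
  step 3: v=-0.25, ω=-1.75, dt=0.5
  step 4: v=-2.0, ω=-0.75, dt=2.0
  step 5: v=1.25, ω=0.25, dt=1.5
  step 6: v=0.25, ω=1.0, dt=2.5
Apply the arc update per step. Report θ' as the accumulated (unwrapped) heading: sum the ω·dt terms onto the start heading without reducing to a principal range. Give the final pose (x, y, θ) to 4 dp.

(-3.2624, -0.4685, 0.1958)

step 1: θ'=0.5708 (R=4.0000) → pose (-2.8388, -2.3659, 0.5708)
step 2: θ'=-0.3042 (R=0.4286) → pose (-3.1987, -2.4141, -0.3042)
step 3: θ'=-1.1792 (R=0.1429) → pose (-3.2880, -2.3324, -1.1792)
step 4: θ'=-2.6792 (R=2.6667) → pose (-2.0127, 1.0720, -2.6792)
step 5: θ'=-2.3042 (R=5.0000) → pose (-3.4968, -0.0559, -2.3042)
step 6: θ'=0.1958 (R=0.2500) → pose (-3.2624, -0.4685, 0.1958)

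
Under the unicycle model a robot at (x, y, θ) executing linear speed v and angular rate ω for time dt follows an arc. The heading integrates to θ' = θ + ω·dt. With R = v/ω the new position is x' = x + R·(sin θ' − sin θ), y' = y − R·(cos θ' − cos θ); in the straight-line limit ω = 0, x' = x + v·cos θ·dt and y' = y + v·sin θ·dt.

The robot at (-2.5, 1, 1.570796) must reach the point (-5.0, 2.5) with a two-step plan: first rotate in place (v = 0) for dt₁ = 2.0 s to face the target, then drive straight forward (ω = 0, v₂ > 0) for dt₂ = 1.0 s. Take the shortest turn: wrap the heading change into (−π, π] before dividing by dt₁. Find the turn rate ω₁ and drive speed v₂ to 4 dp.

heading to target = atan2(2.5−1, -5−-2.5) = 2.6012
Δθ = wrap(2.6012 − 1.5708) = 1.0304; ω₁ = Δθ/dt₁ = 0.5152
distance = √((-5−-2.5)² + (2.5−1)²) = 2.9155; v₂ = distance/dt₂ = 2.9155

ω₁ = 0.5152, v₂ = 2.9155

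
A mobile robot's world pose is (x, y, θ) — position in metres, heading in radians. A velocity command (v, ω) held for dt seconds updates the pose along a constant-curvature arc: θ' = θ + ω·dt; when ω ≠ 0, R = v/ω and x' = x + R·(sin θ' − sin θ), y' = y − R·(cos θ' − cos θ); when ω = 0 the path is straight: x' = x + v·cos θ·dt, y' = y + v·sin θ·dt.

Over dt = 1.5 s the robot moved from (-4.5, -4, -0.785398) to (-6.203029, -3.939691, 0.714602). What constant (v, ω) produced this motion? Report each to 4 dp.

v = -1.2500, ω = 1.0000

Δθ = 0.714602 − -0.785398 = 1.500000
ω = Δθ/dt = 1.500000/1.5 = 1.0000
R = Δx/(sin θ' − sin θ) = -1.2500
v = R·ω = -1.2500·1.0000 = -1.2500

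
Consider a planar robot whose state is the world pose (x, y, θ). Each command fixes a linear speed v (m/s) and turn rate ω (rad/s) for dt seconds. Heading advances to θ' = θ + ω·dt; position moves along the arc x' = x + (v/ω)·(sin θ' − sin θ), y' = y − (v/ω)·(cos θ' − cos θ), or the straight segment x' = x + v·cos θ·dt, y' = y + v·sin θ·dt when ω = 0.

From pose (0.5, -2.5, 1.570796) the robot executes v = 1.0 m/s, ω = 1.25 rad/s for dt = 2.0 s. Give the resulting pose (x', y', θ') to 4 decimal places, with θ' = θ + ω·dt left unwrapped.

θ' = 1.5708 + 1.25·2.0 = 4.0708
R = v/ω = 1.0/1.25 = 0.8000
x' = 0.5 + 0.8000·(sin 4.0708 − sin 1.5708) = -0.9409
y' = -2.5 − 0.8000·(cos 4.0708 − cos 1.5708) = -2.0212

(-0.9409, -2.0212, 4.0708)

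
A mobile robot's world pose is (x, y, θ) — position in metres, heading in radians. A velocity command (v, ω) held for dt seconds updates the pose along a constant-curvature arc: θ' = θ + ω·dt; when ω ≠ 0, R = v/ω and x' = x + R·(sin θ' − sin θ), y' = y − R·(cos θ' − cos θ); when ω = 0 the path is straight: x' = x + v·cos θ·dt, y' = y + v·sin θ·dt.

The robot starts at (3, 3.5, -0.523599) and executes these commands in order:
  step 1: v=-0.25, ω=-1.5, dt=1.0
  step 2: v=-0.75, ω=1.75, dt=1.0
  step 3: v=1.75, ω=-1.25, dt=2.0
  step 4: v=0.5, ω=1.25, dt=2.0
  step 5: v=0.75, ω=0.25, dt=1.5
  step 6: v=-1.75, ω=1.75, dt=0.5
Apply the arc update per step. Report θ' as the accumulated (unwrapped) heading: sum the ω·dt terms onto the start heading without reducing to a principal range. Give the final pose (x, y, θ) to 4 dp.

(3.2121, 0.3738, 0.9764)

step 1: θ'=-2.0236 (R=0.1667) → pose (2.9335, 3.7173, -2.0236)
step 2: θ'=-0.2736 (R=-0.4286) → pose (2.6639, 4.3174, -0.2736)
step 3: θ'=-2.7736 (R=-1.4000) → pose (2.7892, 1.6632, -2.7736)
step 4: θ'=-0.2736 (R=0.4000) → pose (2.8251, 0.9048, -0.2736)
step 5: θ'=0.1014 (R=3.0000) → pose (3.9393, 0.8087, 0.1014)
step 6: θ'=0.9764 (R=-1.0000) → pose (3.2121, 0.3738, 0.9764)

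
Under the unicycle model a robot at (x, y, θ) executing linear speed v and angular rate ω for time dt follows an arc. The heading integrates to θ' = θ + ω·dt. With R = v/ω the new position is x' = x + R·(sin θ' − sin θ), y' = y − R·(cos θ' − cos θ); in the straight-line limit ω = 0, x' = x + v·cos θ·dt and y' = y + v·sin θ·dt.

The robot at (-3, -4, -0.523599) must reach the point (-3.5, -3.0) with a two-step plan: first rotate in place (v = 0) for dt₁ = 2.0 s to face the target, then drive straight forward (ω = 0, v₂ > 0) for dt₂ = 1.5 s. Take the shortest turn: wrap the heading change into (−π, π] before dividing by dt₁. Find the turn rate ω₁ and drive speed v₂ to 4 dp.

ω₁ = 1.2790, v₂ = 0.7454

heading to target = atan2(-3−-4, -3.5−-3) = 2.0344
Δθ = wrap(2.0344 − -0.5236) = 2.5580; ω₁ = Δθ/dt₁ = 1.2790
distance = √((-3.5−-3)² + (-3−-4)²) = 1.1180; v₂ = distance/dt₂ = 0.7454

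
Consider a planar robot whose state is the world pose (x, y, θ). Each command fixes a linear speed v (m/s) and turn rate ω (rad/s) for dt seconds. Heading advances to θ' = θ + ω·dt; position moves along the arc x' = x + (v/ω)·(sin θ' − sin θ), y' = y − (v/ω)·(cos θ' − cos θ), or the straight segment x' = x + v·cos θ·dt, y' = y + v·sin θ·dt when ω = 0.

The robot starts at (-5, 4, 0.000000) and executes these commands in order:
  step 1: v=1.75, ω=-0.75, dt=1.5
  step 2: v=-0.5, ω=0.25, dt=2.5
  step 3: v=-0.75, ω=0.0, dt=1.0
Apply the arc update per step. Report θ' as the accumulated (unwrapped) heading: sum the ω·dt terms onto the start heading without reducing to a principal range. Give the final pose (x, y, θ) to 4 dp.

(-4.3986, 3.9251, -0.5000)

step 1: θ'=-1.1250 (R=-2.3333) → pose (-2.8947, 2.6727, -1.1250)
step 2: θ'=-0.5000 (R=-2.0000) → pose (-3.7404, 3.5656, -0.5000)
step 3: θ'=-0.5000 (straight) → pose (-4.3986, 3.9251, -0.5000)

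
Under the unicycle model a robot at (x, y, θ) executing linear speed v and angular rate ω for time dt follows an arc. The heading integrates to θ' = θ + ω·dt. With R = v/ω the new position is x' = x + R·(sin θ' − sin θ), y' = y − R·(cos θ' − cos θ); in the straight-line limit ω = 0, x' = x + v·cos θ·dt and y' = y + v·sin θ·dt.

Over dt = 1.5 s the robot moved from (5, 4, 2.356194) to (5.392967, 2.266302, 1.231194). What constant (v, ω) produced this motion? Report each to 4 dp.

v = -1.2500, ω = -0.7500

Δθ = 1.231194 − 2.356194 = -1.125000
ω = Δθ/dt = -1.125000/1.5 = -0.7500
R = −Δy/(cos θ' − cos θ) = 1.6667
v = R·ω = 1.6667·-0.7500 = -1.2500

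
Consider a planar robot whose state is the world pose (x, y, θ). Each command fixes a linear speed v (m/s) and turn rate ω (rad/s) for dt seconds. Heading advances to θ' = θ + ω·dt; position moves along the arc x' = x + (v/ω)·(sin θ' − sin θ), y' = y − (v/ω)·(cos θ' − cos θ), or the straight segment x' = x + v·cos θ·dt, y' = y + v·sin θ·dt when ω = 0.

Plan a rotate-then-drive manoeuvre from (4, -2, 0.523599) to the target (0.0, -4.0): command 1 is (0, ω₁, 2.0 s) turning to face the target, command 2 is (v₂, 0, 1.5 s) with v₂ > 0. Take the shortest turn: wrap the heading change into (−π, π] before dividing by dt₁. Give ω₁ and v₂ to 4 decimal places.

heading to target = atan2(-4−-2, 0−4) = -2.6779
Δθ = wrap(-2.6779 − 0.5236) = 3.0816; ω₁ = Δθ/dt₁ = 1.5408
distance = √((0−4)² + (-4−-2)²) = 4.4721; v₂ = distance/dt₂ = 2.9814

ω₁ = 1.5408, v₂ = 2.9814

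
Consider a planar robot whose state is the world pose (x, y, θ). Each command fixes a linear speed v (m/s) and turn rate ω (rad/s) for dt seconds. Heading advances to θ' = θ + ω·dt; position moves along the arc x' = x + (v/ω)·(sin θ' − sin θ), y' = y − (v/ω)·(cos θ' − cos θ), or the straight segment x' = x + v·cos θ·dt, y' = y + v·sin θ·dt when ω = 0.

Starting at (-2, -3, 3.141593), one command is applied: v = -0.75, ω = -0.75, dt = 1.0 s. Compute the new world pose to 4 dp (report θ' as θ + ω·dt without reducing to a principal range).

(-1.3184, -3.2683, 2.3916)

θ' = 3.1416 + -0.75·1.0 = 2.3916
R = v/ω = -0.75/-0.75 = 1.0000
x' = -2 + 1.0000·(sin 2.3916 − sin 3.1416) = -1.3184
y' = -3 − 1.0000·(cos 2.3916 − cos 3.1416) = -3.2683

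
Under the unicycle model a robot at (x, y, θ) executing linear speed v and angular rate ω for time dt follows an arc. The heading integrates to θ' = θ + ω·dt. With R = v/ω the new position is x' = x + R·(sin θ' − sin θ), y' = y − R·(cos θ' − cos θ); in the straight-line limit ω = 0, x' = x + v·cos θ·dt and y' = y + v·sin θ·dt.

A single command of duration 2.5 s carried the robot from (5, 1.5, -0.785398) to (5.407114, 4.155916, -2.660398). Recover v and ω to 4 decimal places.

v = -1.2500, ω = -0.7500

Δθ = -2.660398 − -0.785398 = -1.875000
ω = Δθ/dt = -1.875000/2.5 = -0.7500
R = −Δy/(cos θ' − cos θ) = 1.6667
v = R·ω = 1.6667·-0.7500 = -1.2500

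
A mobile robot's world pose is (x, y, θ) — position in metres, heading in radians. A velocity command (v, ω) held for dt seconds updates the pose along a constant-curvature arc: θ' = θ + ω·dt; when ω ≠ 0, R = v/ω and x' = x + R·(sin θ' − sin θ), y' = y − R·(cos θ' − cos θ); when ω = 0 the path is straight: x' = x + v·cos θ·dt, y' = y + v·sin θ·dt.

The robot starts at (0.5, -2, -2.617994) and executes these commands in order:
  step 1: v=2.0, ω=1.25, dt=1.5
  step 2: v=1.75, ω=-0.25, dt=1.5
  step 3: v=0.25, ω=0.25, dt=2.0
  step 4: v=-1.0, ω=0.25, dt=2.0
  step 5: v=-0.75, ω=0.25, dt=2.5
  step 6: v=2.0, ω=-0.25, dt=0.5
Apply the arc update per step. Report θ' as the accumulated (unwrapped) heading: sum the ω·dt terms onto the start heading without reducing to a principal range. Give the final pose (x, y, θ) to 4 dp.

(-0.6578, -6.2490, 0.3820)

step 1: θ'=-0.7430 (R=1.6000) → pose (0.2176, -4.5640, -0.7430)
step 2: θ'=-1.1180 (R=-7.0000) → pose (1.7767, -6.6567, -1.1180)
step 3: θ'=-0.6180 (R=1.0000) → pose (2.0965, -7.0342, -0.6180)
step 4: θ'=-0.1180 (R=-4.0000) → pose (0.2498, -6.3222, -0.1180)
step 5: θ'=0.5070 (R=-3.0000) → pose (-1.5600, -6.6787, 0.5070)
step 6: θ'=0.3820 (R=-8.0000) → pose (-0.6578, -6.2490, 0.3820)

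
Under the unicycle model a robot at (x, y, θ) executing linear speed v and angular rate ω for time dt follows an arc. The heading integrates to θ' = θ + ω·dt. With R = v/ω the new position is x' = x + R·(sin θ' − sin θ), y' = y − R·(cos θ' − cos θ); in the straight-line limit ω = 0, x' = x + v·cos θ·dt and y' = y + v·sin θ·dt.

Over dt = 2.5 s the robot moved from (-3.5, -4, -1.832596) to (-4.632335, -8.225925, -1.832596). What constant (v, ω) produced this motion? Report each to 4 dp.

v = 1.7500, ω = 0.0000

Δθ = -1.832596 − -1.832596 = 0.000000
ω = Δθ/dt = 0.000000/2.5 = 0.0000
ω = 0 → v = (Δx·cos θ + Δy·sin θ)/dt = 1.7500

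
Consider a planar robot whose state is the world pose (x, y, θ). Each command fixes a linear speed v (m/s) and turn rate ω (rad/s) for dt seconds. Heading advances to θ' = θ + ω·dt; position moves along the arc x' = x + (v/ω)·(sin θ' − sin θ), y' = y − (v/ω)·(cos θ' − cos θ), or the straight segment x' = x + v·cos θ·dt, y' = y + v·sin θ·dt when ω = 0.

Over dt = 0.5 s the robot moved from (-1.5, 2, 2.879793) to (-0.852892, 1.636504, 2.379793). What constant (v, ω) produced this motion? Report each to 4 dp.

v = -1.5000, ω = -1.0000

Δθ = 2.379793 − 2.879793 = -0.500000
ω = Δθ/dt = -0.500000/0.5 = -1.0000
R = Δx/(sin θ' − sin θ) = 1.5000
v = R·ω = 1.5000·-1.0000 = -1.5000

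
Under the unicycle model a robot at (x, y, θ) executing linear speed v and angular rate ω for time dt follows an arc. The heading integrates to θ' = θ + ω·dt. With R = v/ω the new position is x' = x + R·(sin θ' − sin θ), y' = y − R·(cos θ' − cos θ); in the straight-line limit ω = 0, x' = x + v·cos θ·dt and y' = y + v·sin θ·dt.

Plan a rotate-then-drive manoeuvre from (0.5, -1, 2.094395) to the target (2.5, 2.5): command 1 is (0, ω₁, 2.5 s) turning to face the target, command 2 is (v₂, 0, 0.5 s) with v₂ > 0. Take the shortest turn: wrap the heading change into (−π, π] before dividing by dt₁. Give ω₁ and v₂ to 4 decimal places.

ω₁ = -0.4171, v₂ = 8.0623

heading to target = atan2(2.5−-1, 2.5−0.5) = 1.0517
Δθ = wrap(1.0517 − 2.0944) = -1.0427; ω₁ = Δθ/dt₁ = -0.4171
distance = √((2.5−0.5)² + (2.5−-1)²) = 4.0311; v₂ = distance/dt₂ = 8.0623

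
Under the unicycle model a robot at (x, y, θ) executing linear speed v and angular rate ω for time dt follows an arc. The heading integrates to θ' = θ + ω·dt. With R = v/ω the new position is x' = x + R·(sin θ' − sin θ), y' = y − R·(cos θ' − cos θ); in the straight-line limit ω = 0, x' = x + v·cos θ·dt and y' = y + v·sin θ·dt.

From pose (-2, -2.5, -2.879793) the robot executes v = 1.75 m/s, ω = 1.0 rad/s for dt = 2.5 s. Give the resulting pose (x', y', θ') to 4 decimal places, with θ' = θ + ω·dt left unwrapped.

θ' = -2.8798 + 1.0·2.5 = -0.3798
R = v/ω = 1.75/1.0 = 1.7500
x' = -2 + 1.7500·(sin -0.3798 − sin -2.8798) = -2.1958
y' = -2.5 − 1.7500·(cos -0.3798 − cos -2.8798) = -5.8157

(-2.1958, -5.8157, -0.3798)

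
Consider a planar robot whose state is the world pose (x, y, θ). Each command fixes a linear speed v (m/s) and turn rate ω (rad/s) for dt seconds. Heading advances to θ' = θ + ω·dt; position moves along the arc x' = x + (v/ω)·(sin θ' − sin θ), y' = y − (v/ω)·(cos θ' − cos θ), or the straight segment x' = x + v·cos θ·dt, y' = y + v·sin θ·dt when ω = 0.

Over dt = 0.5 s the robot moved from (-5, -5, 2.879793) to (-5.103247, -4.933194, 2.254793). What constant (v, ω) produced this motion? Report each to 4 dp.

v = 0.2500, ω = -1.2500

Δθ = 2.254793 − 2.879793 = -0.625000
ω = Δθ/dt = -0.625000/0.5 = -1.2500
R = Δx/(sin θ' − sin θ) = -0.2000
v = R·ω = -0.2000·-1.2500 = 0.2500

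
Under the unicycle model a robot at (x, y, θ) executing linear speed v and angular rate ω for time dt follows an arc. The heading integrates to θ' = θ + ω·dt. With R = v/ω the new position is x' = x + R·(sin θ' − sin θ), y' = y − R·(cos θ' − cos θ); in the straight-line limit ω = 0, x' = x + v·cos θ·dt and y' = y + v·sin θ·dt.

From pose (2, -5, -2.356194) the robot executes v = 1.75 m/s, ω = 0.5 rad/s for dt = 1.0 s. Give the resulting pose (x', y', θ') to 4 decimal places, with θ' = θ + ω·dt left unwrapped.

(1.1165, -6.4895, -1.8562)

θ' = -2.3562 + 0.5·1.0 = -1.8562
R = v/ω = 1.75/0.5 = 3.5000
x' = 2 + 3.5000·(sin -1.8562 − sin -2.3562) = 1.1165
y' = -5 − 3.5000·(cos -1.8562 − cos -2.3562) = -6.4895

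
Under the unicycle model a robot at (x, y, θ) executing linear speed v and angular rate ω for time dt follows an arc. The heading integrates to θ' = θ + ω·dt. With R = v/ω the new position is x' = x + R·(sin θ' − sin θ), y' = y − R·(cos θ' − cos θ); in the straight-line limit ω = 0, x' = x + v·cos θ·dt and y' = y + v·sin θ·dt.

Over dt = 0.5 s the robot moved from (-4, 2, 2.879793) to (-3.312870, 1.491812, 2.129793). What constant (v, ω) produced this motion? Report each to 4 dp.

Δθ = 2.129793 − 2.879793 = -0.750000
ω = Δθ/dt = -0.750000/0.5 = -1.5000
R = Δx/(sin θ' − sin θ) = 1.1667
v = R·ω = 1.1667·-1.5000 = -1.7500

v = -1.7500, ω = -1.5000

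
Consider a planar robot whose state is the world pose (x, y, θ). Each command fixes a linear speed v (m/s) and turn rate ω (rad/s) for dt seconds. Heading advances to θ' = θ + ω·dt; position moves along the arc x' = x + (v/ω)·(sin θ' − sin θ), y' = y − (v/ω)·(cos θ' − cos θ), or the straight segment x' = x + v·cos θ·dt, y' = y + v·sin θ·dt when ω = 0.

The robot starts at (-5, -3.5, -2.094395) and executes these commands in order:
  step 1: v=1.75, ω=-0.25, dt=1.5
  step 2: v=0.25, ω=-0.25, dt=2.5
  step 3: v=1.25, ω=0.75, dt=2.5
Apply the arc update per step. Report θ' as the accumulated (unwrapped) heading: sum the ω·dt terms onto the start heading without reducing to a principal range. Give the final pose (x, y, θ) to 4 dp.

step 1: θ'=-2.4694 (R=-7.0000) → pose (-6.7032, -5.4772, -2.4694)
step 2: θ'=-3.0944 (R=-1.0000) → pose (-7.2788, -5.6936, -3.0944)
step 3: θ'=-1.2194 (R=1.6667) → pose (-8.7649, -7.9321, -1.2194)

(-8.7649, -7.9321, -1.2194)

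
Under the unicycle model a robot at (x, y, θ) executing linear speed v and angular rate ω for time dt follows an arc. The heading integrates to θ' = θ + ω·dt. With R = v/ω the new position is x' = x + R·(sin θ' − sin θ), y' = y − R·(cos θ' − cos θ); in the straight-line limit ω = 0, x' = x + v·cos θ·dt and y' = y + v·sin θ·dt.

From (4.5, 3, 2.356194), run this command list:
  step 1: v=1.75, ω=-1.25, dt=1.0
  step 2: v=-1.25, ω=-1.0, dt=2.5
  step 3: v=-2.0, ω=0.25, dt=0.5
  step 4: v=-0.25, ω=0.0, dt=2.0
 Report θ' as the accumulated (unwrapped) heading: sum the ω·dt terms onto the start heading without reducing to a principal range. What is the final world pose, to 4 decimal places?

(1.5046, 6.4054, -1.2688)

step 1: θ'=1.1062 (R=-1.4000) → pose (4.2384, 4.6172, 1.1062)
step 2: θ'=-1.3938 (R=1.2500) → pose (1.8904, 4.9572, -1.3938)
step 3: θ'=-1.2688 (R=-8.0000) → pose (1.6533, 5.9281, -1.2688)
step 4: θ'=-1.2688 (straight) → pose (1.5046, 6.4054, -1.2688)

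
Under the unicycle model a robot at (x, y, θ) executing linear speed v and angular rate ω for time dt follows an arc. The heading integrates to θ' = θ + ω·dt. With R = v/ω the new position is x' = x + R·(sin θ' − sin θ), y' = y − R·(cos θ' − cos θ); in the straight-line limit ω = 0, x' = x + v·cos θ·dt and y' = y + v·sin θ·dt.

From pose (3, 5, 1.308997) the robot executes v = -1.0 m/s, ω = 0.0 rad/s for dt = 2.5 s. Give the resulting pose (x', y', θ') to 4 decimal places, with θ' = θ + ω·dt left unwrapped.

(2.3530, 2.5852, 1.3090)

θ' = 1.3090 + 0.0·2.5 = 1.3090
ω = 0 → straight: x' = 3 + -1.0·cos(1.3090)·2.5 = 2.3530
y' = 5 + -1.0·sin(1.3090)·2.5 = 2.5852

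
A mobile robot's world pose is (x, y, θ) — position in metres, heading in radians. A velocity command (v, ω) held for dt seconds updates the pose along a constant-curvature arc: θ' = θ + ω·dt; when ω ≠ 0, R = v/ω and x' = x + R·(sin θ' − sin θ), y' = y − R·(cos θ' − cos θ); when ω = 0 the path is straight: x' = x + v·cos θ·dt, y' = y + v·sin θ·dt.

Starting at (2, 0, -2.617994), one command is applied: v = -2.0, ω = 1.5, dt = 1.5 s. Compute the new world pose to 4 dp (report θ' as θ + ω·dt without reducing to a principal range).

(1.8130, 2.3988, -0.3680)

θ' = -2.6180 + 1.5·1.5 = -0.3680
R = v/ω = -2.0/1.5 = -1.3333
x' = 2 + -1.3333·(sin -0.3680 − sin -2.6180) = 1.8130
y' = 0 − -1.3333·(cos -0.3680 − cos -2.6180) = 2.3988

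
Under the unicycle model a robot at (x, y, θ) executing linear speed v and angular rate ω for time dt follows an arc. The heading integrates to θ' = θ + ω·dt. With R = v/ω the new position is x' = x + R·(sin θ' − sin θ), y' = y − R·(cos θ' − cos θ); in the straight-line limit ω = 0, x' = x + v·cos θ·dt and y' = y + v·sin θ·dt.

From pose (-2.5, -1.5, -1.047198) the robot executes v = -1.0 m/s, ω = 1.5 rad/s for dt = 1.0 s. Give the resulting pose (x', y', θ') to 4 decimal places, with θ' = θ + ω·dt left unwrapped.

(-3.3690, -1.2338, 0.4528)

θ' = -1.0472 + 1.5·1.0 = 0.4528
R = v/ω = -1.0/1.5 = -0.6667
x' = -2.5 + -0.6667·(sin 0.4528 − sin -1.0472) = -3.3690
y' = -1.5 − -0.6667·(cos 0.4528 − cos -1.0472) = -1.2338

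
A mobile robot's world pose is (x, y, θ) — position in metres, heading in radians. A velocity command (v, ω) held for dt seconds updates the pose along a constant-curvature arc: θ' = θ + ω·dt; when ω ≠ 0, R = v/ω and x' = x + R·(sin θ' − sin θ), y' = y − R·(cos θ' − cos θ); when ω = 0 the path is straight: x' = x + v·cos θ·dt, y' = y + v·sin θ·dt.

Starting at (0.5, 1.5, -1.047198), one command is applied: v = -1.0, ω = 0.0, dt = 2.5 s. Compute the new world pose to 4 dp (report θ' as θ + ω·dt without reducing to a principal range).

(-0.7500, 3.6651, -1.0472)

θ' = -1.0472 + 0.0·2.5 = -1.0472
ω = 0 → straight: x' = 0.5 + -1.0·cos(-1.0472)·2.5 = -0.7500
y' = 1.5 + -1.0·sin(-1.0472)·2.5 = 3.6651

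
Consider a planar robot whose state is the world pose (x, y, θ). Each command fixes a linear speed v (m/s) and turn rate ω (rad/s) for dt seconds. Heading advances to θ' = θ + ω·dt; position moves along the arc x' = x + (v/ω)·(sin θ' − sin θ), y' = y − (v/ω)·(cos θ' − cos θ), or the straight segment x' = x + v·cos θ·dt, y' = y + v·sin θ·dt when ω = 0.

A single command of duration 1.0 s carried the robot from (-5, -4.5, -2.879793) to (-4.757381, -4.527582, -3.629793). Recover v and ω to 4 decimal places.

Δθ = -3.629793 − -2.879793 = -0.750000
ω = Δθ/dt = -0.750000/1.0 = -0.7500
R = Δx/(sin θ' − sin θ) = 0.3333
v = R·ω = 0.3333·-0.7500 = -0.2500

v = -0.2500, ω = -0.7500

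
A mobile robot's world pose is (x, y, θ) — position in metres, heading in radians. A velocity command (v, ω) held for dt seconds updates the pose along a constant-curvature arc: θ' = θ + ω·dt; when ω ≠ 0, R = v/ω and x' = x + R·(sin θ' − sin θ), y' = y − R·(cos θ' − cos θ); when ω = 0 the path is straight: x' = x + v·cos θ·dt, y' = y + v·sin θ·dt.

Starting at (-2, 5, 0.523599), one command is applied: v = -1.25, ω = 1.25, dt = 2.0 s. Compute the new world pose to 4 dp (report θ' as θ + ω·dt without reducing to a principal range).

θ' = 0.5236 + 1.25·2.0 = 3.0236
R = v/ω = -1.25/1.25 = -1.0000
x' = -2 + -1.0000·(sin 3.0236 − sin 0.5236) = -1.6177
y' = 5 − -1.0000·(cos 3.0236 − cos 0.5236) = 3.1409

(-1.6177, 3.1409, 3.0236)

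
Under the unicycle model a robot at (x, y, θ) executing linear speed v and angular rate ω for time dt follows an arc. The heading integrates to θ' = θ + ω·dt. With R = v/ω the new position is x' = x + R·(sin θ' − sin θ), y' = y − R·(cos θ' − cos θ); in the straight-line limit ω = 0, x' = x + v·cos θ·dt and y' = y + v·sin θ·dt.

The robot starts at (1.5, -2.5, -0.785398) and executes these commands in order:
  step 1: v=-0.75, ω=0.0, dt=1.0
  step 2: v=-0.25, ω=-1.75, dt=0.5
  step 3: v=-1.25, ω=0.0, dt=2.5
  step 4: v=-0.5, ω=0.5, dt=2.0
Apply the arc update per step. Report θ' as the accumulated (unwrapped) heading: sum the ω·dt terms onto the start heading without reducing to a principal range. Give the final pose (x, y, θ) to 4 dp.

(0.8255, 2.1358, -0.6604)

step 1: θ'=-0.7854 (straight) → pose (0.9697, -1.9697, -0.7854)
step 2: θ'=-1.6604 (R=0.1429) → pose (0.9284, -1.8559, -1.6604)
step 3: θ'=-1.6604 (straight) → pose (1.2080, 1.2566, -1.6604)
step 4: θ'=-0.6604 (R=-1.0000) → pose (0.8255, 2.1358, -0.6604)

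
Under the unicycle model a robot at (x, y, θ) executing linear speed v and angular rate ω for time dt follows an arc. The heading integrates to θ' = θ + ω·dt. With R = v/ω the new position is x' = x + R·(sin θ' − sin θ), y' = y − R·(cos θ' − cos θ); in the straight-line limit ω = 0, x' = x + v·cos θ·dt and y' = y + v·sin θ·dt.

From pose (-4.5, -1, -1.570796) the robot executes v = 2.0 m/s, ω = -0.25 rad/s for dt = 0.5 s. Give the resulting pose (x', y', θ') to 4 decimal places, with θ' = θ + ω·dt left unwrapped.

θ' = -1.5708 + -0.25·0.5 = -1.6958
R = v/ω = 2.0/-0.25 = -8.0000
x' = -4.5 + -8.0000·(sin -1.6958 − sin -1.5708) = -4.5624
y' = -1 − -8.0000·(cos -1.6958 − cos -1.5708) = -1.9974

(-4.5624, -1.9974, -1.6958)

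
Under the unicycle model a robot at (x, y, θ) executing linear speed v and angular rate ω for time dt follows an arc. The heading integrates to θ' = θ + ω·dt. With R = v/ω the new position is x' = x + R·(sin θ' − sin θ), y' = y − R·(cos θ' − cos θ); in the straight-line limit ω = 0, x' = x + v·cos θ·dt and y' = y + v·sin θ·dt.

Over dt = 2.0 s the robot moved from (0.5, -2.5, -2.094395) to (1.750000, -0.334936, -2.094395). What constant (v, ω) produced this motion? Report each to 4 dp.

v = -1.2500, ω = 0.0000

Δθ = -2.094395 − -2.094395 = 0.000000
ω = Δθ/dt = 0.000000/2.0 = 0.0000
ω = 0 → v = (Δx·cos θ + Δy·sin θ)/dt = -1.2500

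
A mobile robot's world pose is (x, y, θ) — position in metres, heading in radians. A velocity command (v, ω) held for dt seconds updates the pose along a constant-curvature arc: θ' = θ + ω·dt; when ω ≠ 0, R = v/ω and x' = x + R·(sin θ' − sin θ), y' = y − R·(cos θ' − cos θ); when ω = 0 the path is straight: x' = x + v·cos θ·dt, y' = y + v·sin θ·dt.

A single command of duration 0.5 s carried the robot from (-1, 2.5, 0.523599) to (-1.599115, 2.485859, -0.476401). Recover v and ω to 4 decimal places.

Δθ = -0.476401 − 0.523599 = -1.000000
ω = Δθ/dt = -1.000000/0.5 = -2.0000
R = Δx/(sin θ' − sin θ) = 0.6250
v = R·ω = 0.6250·-2.0000 = -1.2500

v = -1.2500, ω = -2.0000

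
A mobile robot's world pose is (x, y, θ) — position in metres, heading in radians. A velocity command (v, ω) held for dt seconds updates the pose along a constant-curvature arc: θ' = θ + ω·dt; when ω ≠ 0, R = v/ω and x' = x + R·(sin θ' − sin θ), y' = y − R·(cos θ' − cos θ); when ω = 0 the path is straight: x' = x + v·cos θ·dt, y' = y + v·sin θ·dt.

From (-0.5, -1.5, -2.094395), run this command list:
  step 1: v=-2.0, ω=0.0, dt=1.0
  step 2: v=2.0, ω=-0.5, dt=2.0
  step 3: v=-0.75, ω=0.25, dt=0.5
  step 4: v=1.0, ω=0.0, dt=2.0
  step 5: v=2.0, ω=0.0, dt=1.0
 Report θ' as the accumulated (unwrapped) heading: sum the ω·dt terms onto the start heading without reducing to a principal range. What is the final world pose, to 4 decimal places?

step 1: θ'=-2.0944 (straight) → pose (0.5000, 0.2321, -2.0944)
step 2: θ'=-3.0944 (R=-4.0000) → pose (-2.7754, -1.7635, -3.0944)
step 3: θ'=-2.9694 (R=-3.0000) → pose (-2.4029, -1.7225, -2.9694)
step 4: θ'=-2.9694 (straight) → pose (-4.3733, -2.0652, -2.9694)
step 5: θ'=-2.9694 (straight) → pose (-6.3437, -2.4079, -2.9694)

(-6.3437, -2.4079, -2.9694)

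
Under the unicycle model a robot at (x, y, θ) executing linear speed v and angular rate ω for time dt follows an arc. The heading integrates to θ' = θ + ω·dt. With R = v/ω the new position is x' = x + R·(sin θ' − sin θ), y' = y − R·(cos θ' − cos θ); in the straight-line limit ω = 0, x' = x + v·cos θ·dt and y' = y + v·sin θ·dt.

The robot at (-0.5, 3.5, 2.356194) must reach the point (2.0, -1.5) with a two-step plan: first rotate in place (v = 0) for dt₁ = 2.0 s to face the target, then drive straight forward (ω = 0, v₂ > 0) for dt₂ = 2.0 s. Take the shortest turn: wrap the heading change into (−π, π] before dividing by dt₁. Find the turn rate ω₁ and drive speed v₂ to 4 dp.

heading to target = atan2(-1.5−3.5, 2−-0.5) = -1.1071
Δθ = wrap(-1.1071 − 2.3562) = 2.8198; ω₁ = Δθ/dt₁ = 1.4099
distance = √((2−-0.5)² + (-1.5−3.5)²) = 5.5902; v₂ = distance/dt₂ = 2.7951

ω₁ = 1.4099, v₂ = 2.7951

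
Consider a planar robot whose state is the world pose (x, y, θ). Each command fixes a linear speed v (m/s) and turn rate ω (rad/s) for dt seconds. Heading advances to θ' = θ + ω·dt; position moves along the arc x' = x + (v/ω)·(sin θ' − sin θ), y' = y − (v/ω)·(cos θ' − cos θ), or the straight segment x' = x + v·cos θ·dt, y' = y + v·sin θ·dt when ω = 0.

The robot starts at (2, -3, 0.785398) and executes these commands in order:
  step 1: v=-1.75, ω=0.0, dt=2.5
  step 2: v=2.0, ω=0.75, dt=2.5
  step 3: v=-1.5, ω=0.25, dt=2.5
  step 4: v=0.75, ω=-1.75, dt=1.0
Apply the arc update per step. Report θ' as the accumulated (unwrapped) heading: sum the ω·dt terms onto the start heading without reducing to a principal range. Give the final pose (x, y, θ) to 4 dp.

(1.4022, -2.0242, 1.5354)

step 1: θ'=0.7854 (straight) → pose (-1.0936, -6.0936, 0.7854)
step 2: θ'=2.6604 (R=2.6667) → pose (-1.7450, -1.8441, 2.6604)
step 3: θ'=3.2854 (R=-6.0000) → pose (1.8919, -2.4635, 3.2854)
step 4: θ'=1.5354 (R=-0.4286) → pose (1.4022, -2.0242, 1.5354)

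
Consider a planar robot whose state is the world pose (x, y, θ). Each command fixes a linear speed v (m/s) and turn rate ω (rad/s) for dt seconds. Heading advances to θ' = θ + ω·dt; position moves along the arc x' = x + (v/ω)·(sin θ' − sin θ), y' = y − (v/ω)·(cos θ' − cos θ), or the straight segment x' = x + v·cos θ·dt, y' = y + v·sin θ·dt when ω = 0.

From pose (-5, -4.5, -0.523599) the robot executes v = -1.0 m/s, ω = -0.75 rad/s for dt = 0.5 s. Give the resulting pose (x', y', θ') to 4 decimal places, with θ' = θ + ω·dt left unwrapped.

θ' = -0.5236 + -0.75·0.5 = -0.8986
R = v/ω = -1.0/-0.75 = 1.3333
x' = -5 + 1.3333·(sin -0.8986 − sin -0.5236) = -5.3766
y' = -4.5 − 1.3333·(cos -0.8986 − cos -0.5236) = -4.1756

(-5.3766, -4.1756, -0.8986)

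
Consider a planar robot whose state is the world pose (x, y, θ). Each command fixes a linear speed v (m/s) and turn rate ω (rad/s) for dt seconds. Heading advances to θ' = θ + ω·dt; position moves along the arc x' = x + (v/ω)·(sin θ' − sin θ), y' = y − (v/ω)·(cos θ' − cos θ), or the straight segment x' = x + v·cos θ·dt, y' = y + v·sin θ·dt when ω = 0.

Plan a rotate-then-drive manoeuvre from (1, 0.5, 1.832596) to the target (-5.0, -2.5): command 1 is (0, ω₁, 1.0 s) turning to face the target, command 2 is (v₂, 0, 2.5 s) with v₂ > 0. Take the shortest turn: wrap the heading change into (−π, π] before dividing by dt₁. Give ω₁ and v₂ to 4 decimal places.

ω₁ = 1.7726, v₂ = 2.6833

heading to target = atan2(-2.5−0.5, -5−1) = -2.6779
Δθ = wrap(-2.6779 − 1.8326) = 1.7726; ω₁ = Δθ/dt₁ = 1.7726
distance = √((-5−1)² + (-2.5−0.5)²) = 6.7082; v₂ = distance/dt₂ = 2.6833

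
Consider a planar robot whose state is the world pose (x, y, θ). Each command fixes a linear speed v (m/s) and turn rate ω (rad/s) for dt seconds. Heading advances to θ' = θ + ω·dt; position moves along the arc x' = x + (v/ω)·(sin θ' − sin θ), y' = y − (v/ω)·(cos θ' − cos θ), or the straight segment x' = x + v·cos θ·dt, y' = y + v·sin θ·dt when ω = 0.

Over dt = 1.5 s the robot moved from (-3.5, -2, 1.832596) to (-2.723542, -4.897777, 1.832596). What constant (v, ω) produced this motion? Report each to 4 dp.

v = -2.0000, ω = 0.0000

Δθ = 1.832596 − 1.832596 = 0.000000
ω = Δθ/dt = 0.000000/1.5 = 0.0000
ω = 0 → v = (Δx·cos θ + Δy·sin θ)/dt = -2.0000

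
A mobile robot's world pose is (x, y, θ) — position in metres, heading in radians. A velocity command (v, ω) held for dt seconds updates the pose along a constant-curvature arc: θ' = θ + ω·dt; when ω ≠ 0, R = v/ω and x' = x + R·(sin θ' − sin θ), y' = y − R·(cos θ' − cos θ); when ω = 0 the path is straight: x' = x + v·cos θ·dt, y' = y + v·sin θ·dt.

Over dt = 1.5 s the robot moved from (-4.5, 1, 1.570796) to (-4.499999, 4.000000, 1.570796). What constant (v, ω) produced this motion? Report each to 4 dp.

Δθ = 1.570796 − 1.570796 = 0.000000
ω = Δθ/dt = 0.000000/1.5 = 0.0000
ω = 0 → v = (Δx·cos θ + Δy·sin θ)/dt = 2.0000

v = 2.0000, ω = 0.0000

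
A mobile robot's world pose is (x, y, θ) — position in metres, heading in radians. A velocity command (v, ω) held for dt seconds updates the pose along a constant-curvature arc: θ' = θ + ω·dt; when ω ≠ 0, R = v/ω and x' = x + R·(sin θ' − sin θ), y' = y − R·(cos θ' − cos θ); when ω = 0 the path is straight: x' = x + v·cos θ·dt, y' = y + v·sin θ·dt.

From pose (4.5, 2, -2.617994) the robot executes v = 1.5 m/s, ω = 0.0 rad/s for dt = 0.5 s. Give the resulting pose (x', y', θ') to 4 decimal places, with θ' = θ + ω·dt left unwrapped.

(3.8505, 1.6250, -2.6180)

θ' = -2.6180 + 0.0·0.5 = -2.6180
ω = 0 → straight: x' = 4.5 + 1.5·cos(-2.6180)·0.5 = 3.8505
y' = 2 + 1.5·sin(-2.6180)·0.5 = 1.6250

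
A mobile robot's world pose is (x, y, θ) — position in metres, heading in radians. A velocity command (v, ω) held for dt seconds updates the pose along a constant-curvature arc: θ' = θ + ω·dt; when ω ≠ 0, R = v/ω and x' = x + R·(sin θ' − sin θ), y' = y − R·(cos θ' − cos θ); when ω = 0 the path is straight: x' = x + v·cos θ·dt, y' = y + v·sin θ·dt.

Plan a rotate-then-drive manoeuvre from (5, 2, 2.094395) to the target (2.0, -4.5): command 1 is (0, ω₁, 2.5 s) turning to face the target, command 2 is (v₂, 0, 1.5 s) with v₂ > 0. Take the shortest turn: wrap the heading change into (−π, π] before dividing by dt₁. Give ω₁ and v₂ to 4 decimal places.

ω₁ = 0.8742, v₂ = 4.7726

heading to target = atan2(-4.5−2, 2−5) = -2.0032
Δθ = wrap(-2.0032 − 2.0944) = 2.1856; ω₁ = Δθ/dt₁ = 0.8742
distance = √((2−5)² + (-4.5−2)²) = 7.1589; v₂ = distance/dt₂ = 4.7726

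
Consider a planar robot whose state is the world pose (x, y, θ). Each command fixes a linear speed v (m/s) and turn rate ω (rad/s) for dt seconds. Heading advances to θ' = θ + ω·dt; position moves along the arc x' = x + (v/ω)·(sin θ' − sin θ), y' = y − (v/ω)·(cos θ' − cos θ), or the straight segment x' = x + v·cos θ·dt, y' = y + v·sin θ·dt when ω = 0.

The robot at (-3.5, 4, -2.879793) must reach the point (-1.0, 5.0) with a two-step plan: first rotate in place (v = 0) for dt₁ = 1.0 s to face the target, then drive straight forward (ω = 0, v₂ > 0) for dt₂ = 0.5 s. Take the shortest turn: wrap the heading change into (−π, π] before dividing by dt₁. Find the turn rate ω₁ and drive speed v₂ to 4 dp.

heading to target = atan2(5−4, -1−-3.5) = 0.3805
Δθ = wrap(0.3805 − -2.8798) = -3.0229; ω₁ = Δθ/dt₁ = -3.0229
distance = √((-1−-3.5)² + (5−4)²) = 2.6926; v₂ = distance/dt₂ = 5.3852

ω₁ = -3.0229, v₂ = 5.3852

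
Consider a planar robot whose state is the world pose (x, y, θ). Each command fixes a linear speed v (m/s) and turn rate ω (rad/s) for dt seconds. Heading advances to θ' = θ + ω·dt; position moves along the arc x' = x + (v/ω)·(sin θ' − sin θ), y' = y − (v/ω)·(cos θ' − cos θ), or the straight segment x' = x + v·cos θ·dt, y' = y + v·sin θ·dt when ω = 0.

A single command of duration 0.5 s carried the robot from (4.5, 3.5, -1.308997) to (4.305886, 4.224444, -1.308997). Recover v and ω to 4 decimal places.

v = -1.5000, ω = 0.0000

Δθ = -1.308997 − -1.308997 = 0.000000
ω = Δθ/dt = 0.000000/0.5 = 0.0000
ω = 0 → v = (Δx·cos θ + Δy·sin θ)/dt = -1.5000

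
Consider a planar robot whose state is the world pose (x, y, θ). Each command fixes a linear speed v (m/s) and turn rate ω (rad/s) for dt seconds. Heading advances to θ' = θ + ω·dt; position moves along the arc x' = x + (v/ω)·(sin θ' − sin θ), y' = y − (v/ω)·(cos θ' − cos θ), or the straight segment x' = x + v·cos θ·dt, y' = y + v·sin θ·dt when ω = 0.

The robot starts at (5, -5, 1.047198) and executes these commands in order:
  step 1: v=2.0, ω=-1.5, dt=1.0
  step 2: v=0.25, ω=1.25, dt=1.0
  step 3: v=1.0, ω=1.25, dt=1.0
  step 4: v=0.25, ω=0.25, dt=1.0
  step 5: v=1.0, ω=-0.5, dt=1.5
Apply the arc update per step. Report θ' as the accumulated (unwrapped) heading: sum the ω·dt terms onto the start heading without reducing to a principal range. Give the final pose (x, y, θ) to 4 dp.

(6.4618, -1.9206, 1.5472)

step 1: θ'=-0.4528 (R=-1.3333) → pose (6.7380, -4.4677, -0.4528)
step 2: θ'=0.7972 (R=0.2000) → pose (6.9686, -4.4276, 0.7972)
step 3: θ'=2.0472 (R=0.8000) → pose (7.1072, -3.5018, 2.0472)
step 4: θ'=2.2972 (R=1.0000) → pose (6.9661, -3.2962, 2.2972)
step 5: θ'=1.5472 (R=-2.0000) → pose (6.4618, -1.9206, 1.5472)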